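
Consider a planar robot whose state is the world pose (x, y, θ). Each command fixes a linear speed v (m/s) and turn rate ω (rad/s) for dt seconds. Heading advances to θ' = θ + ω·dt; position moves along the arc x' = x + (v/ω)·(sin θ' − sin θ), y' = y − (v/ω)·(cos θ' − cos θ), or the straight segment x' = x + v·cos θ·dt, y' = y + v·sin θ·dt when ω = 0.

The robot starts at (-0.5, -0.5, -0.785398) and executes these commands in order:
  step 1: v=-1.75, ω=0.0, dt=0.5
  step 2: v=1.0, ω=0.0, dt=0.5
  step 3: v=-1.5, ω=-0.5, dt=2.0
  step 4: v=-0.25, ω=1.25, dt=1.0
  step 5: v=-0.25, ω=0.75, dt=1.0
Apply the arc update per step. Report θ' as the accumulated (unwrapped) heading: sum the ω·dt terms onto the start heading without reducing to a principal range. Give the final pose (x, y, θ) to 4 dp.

step 1: θ'=-0.7854 (straight) → pose (-1.1187, 0.1187, -0.7854)
step 2: θ'=-0.7854 (straight) → pose (-0.7652, -0.2348, -0.7854)
step 3: θ'=-1.7854 (R=3.0000) → pose (-1.5750, 2.5254, -1.7854)
step 4: θ'=-0.5354 (R=-0.2000) → pose (-1.6684, 2.7400, -0.5354)
step 5: θ'=0.2146 (R=-0.3333) → pose (-1.9095, 2.7790, 0.2146)

(-1.9095, 2.7790, 0.2146)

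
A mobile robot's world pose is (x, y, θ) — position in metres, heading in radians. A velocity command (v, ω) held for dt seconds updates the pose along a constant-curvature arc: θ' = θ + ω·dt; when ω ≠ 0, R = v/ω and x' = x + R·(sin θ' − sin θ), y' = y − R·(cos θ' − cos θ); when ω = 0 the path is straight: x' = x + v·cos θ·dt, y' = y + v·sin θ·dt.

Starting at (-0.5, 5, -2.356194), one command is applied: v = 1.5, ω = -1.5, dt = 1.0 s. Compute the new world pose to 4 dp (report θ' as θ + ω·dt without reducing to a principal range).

(-1.8624, 4.9518, -3.8562)

θ' = -2.3562 + -1.5·1.0 = -3.8562
R = v/ω = 1.5/-1.5 = -1.0000
x' = -0.5 + -1.0000·(sin -3.8562 − sin -2.3562) = -1.8624
y' = 5 − -1.0000·(cos -3.8562 − cos -2.3562) = 4.9518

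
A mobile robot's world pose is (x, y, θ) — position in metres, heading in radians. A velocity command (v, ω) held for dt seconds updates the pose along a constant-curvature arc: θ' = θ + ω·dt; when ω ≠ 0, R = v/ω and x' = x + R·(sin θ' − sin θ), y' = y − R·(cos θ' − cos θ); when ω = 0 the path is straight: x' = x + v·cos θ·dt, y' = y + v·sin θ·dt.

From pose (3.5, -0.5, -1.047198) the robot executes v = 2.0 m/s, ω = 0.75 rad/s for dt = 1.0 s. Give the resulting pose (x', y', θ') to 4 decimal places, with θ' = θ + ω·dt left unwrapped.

(5.0285, -1.7164, -0.2972)

θ' = -1.0472 + 0.75·1.0 = -0.2972
R = v/ω = 2.0/0.75 = 2.6667
x' = 3.5 + 2.6667·(sin -0.2972 − sin -1.0472) = 5.0285
y' = -0.5 − 2.6667·(cos -0.2972 − cos -1.0472) = -1.7164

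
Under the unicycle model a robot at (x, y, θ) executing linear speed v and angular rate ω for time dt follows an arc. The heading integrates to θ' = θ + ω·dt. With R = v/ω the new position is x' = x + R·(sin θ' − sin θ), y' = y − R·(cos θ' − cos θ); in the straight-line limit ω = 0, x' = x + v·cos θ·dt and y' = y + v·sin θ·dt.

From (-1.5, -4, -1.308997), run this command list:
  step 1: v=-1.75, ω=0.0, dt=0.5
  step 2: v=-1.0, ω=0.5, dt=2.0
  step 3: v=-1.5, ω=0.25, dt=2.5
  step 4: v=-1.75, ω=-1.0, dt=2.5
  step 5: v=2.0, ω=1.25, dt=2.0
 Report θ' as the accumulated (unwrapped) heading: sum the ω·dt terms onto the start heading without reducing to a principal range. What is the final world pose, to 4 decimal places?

step 1: θ'=-1.3090 (straight) → pose (-1.7265, -3.1548, -1.3090)
step 2: θ'=-0.3090 (R=-2.0000) → pose (-3.0501, -1.7672, -0.3090)
step 3: θ'=0.3160 (R=-6.0000) → pose (-6.7394, -1.7801, 0.3160)
step 4: θ'=-2.1840 (R=1.7500) → pose (-8.7144, 0.8904, -2.1840)
step 5: θ'=0.3160 (R=1.6000) → pose (-6.9086, -1.5512, 0.3160)

(-6.9086, -1.5512, 0.3160)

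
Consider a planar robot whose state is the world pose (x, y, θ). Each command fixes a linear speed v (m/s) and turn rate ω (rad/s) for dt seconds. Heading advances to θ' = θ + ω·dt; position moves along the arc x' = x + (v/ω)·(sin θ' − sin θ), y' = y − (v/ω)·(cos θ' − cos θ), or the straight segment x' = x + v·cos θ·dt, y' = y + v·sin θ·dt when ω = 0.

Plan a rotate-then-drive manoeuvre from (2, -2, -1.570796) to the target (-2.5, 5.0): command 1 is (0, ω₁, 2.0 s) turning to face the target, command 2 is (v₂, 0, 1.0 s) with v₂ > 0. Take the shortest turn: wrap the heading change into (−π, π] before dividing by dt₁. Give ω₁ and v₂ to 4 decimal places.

ω₁ = -1.2851, v₂ = 8.3217

heading to target = atan2(5−-2, -2.5−2) = 2.1421
Δθ = wrap(2.1421 − -1.5708) = -2.5703; ω₁ = Δθ/dt₁ = -1.2851
distance = √((-2.5−2)² + (5−-2)²) = 8.3217; v₂ = distance/dt₂ = 8.3217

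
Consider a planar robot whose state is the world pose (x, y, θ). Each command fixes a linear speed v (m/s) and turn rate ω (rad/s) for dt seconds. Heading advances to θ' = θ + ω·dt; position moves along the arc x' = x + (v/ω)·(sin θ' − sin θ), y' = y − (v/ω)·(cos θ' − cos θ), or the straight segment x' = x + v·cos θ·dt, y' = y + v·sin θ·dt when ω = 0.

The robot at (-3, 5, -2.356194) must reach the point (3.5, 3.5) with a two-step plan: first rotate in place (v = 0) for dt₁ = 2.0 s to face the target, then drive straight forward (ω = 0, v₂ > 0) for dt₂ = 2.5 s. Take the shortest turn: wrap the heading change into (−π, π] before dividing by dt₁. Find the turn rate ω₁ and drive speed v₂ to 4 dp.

heading to target = atan2(3.5−5, 3.5−-3) = -0.2268
Δθ = wrap(-0.2268 − -2.3562) = 2.1294; ω₁ = Δθ/dt₁ = 1.0647
distance = √((3.5−-3)² + (3.5−5)²) = 6.6708; v₂ = distance/dt₂ = 2.6683

ω₁ = 1.0647, v₂ = 2.6683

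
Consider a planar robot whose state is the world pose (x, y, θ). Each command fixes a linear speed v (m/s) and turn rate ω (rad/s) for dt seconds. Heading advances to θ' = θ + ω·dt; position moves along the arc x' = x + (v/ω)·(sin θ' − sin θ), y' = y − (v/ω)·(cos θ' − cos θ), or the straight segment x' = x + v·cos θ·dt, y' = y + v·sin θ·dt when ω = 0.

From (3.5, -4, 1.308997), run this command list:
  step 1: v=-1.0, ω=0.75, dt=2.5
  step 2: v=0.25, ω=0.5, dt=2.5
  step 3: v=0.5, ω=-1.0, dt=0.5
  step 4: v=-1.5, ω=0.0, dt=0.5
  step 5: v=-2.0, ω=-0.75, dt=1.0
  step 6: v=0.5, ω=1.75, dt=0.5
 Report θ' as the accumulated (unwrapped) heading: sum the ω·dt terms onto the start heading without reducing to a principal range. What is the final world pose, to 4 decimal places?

step 1: θ'=3.1840 (R=-1.3333) → pose (4.8444, -5.6772, 3.1840)
step 2: θ'=4.4340 (R=0.5000) → pose (4.3849, -6.0394, 4.4340)
step 3: θ'=3.9340 (R=-0.5000) → pose (4.2601, -6.2530, 3.9340)
step 4: θ'=3.9340 (straight) → pose (4.7867, -5.7190, 3.9340)
step 5: θ'=3.1840 (R=2.6667) → pose (6.5725, -4.9271, 3.1840)
step 6: θ'=4.0590 (R=0.2857) → pose (6.3577, -5.0389, 4.0590)

(6.3577, -5.0389, 4.0590)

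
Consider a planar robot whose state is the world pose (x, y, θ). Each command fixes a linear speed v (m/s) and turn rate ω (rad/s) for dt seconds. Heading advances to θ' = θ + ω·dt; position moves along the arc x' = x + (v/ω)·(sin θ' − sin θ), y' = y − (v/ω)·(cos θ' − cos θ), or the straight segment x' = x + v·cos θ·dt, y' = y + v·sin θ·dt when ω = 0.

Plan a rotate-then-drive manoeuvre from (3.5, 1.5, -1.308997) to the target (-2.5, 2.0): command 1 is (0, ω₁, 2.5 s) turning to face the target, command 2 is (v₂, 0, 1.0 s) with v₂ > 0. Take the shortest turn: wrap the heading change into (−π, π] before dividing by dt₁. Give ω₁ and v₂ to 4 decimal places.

heading to target = atan2(2−1.5, -2.5−3.5) = 3.0585
Δθ = wrap(3.0585 − -1.3090) = -1.9157; ω₁ = Δθ/dt₁ = -0.7663
distance = √((-2.5−3.5)² + (2−1.5)²) = 6.0208; v₂ = distance/dt₂ = 6.0208

ω₁ = -0.7663, v₂ = 6.0208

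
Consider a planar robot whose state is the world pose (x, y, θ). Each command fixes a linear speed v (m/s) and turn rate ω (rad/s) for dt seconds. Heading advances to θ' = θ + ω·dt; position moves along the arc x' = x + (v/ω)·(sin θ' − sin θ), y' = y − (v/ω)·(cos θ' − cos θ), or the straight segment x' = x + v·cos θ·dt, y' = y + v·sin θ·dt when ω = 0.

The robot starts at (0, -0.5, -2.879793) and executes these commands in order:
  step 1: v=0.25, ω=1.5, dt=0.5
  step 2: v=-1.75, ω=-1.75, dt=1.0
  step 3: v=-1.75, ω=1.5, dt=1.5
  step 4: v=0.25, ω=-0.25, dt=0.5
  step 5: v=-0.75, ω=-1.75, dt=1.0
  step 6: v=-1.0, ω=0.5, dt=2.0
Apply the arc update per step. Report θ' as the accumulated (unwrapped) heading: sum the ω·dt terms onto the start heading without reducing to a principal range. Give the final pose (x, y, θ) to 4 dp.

step 1: θ'=-2.1298 (R=0.1667) → pose (-0.0982, -0.5726, -2.1298)
step 2: θ'=-3.8798 (R=1.0000) → pose (1.4226, -0.3633, -3.8798)
step 3: θ'=-1.6298 (R=-1.1667) → pose (3.3723, 0.4309, -1.6298)
step 4: θ'=-1.7548 (R=-1.0000) → pose (3.3572, 0.3069, -1.7548)
step 5: θ'=-3.5048 (R=0.4286) → pose (3.9308, 0.6291, -3.5048)
step 6: θ'=-2.5048 (R=-2.0000) → pose (5.8306, 0.8906, -2.5048)

(5.8306, 0.8906, -2.5048)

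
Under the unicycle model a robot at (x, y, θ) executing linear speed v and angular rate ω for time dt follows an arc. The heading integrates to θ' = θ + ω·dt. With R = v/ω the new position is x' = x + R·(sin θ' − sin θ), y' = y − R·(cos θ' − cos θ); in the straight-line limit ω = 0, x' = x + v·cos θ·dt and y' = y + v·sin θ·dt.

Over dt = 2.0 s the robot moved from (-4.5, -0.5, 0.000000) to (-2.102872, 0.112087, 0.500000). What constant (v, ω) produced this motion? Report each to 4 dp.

v = 1.2500, ω = 0.2500

Δθ = 0.500000 − 0.000000 = 0.500000
ω = Δθ/dt = 0.500000/2.0 = 0.2500
R = Δx/(sin θ' − sin θ) = 5.0000
v = R·ω = 5.0000·0.2500 = 1.2500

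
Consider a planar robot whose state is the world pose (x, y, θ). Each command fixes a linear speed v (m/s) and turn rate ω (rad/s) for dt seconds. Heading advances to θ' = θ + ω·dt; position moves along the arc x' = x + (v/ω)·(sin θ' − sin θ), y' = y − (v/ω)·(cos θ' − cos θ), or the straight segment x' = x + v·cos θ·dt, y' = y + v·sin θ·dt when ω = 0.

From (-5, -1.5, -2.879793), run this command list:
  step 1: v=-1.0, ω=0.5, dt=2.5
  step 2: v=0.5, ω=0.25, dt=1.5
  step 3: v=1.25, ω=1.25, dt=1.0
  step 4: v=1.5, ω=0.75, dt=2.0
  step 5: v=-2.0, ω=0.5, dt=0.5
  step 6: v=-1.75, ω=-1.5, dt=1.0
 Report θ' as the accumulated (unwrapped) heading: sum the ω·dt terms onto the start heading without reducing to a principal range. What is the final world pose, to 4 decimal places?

step 1: θ'=-1.6298 (R=-2.0000) → pose (-3.5211, 0.3139, -1.6298)
step 2: θ'=-1.2548 (R=2.0000) → pose (-3.4256, -0.4255, -1.2548)
step 3: θ'=-0.0048 (R=1.0000) → pose (-2.4799, -1.1148, -0.0048)
step 4: θ'=1.4952 (R=2.0000) → pose (-0.4760, 0.7342, 1.4952)
step 5: θ'=1.7452 (R=-4.0000) → pose (-0.4267, -0.2620, 1.7452)
step 6: θ'=0.2452 (R=1.1667) → pose (-1.2925, -1.5962, 0.2452)

(-1.2925, -1.5962, 0.2452)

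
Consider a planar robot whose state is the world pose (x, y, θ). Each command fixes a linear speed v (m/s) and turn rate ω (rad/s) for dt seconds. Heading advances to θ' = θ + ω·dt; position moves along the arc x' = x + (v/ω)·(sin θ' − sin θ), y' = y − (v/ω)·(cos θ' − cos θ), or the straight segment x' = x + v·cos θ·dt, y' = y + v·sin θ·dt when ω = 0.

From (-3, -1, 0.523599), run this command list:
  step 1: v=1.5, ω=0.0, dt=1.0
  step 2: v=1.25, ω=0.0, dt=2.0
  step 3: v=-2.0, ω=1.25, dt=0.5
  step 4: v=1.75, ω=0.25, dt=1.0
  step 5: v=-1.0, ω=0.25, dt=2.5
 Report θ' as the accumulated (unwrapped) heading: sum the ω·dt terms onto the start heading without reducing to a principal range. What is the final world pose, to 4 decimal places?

(0.6597, -0.4964, 2.0236)

step 1: θ'=0.5236 (straight) → pose (-1.7010, -0.2500, 0.5236)
step 2: θ'=0.5236 (straight) → pose (0.4641, 1.0000, 0.5236)
step 3: θ'=1.1486 (R=-1.6000) → pose (-0.1954, 0.2700, 1.1486)
step 4: θ'=1.3986 (R=7.0000) → pose (0.3157, 1.9389, 1.3986)
step 5: θ'=2.0236 (R=-4.0000) → pose (0.6597, -0.4964, 2.0236)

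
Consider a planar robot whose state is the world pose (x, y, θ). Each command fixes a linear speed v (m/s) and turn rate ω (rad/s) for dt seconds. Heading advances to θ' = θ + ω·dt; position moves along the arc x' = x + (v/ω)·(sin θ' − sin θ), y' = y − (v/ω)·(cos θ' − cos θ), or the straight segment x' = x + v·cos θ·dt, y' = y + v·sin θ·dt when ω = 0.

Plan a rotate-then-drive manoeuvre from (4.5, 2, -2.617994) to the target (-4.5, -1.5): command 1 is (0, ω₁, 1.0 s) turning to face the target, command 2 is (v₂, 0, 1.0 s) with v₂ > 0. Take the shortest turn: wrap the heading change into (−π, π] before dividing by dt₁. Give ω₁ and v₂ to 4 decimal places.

ω₁ = -0.1527, v₂ = 9.6566

heading to target = atan2(-1.5−2, -4.5−4.5) = -2.7707
Δθ = wrap(-2.7707 − -2.6180) = -0.1527; ω₁ = Δθ/dt₁ = -0.1527
distance = √((-4.5−4.5)² + (-1.5−2)²) = 9.6566; v₂ = distance/dt₂ = 9.6566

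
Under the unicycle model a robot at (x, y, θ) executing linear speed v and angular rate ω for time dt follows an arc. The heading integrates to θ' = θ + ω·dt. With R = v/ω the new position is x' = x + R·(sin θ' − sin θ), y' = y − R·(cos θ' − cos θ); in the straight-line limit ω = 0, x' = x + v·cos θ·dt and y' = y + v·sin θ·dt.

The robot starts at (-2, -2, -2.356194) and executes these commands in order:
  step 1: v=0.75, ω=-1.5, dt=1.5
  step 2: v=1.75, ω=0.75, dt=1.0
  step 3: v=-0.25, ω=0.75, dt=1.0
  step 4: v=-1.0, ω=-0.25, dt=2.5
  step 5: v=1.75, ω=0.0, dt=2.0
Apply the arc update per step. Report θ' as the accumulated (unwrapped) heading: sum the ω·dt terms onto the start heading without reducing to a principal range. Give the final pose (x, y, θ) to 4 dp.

(-3.9550, 1.0076, -3.7312)

step 1: θ'=-4.6062 (R=-0.5000) → pose (-2.8507, -1.6994, -4.6062)
step 2: θ'=-3.8562 (R=2.3333) → pose (-3.6419, -0.1843, -3.8562)
step 3: θ'=-3.1062 (R=-0.3333) → pose (-3.4116, -0.2656, -3.1062)
step 4: θ'=-3.7312 (R=4.0000) → pose (-1.0459, -0.9385, -3.7312)
step 5: θ'=-3.7312 (straight) → pose (-3.9550, 1.0076, -3.7312)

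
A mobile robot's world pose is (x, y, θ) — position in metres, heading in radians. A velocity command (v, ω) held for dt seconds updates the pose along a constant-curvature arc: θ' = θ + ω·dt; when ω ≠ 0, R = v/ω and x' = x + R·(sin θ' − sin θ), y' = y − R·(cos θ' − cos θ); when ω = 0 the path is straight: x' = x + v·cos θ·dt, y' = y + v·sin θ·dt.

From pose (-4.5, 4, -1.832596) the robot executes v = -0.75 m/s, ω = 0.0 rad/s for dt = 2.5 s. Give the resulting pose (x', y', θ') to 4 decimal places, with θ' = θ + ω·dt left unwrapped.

θ' = -1.8326 + 0.0·2.5 = -1.8326
ω = 0 → straight: x' = -4.5 + -0.75·cos(-1.8326)·2.5 = -4.0147
y' = 4 + -0.75·sin(-1.8326)·2.5 = 5.8111

(-4.0147, 5.8111, -1.8326)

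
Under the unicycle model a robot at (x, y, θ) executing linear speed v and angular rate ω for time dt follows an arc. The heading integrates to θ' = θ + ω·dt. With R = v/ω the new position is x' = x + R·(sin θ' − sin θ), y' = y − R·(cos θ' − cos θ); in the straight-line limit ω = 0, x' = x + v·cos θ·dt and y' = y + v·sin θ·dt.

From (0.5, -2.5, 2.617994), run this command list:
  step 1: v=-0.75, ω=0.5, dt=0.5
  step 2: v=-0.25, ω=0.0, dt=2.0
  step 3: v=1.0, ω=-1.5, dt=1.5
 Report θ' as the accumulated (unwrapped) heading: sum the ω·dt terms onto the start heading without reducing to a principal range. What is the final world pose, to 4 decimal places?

step 1: θ'=2.8680 (R=-1.5000) → pose (0.8447, -2.6452, 2.8680)
step 2: θ'=2.8680 (straight) → pose (1.3261, -2.7803, 2.8680)
step 3: θ'=0.6180 (R=-0.6667) → pose (1.1200, -1.5950, 0.6180)

(1.1200, -1.5950, 0.6180)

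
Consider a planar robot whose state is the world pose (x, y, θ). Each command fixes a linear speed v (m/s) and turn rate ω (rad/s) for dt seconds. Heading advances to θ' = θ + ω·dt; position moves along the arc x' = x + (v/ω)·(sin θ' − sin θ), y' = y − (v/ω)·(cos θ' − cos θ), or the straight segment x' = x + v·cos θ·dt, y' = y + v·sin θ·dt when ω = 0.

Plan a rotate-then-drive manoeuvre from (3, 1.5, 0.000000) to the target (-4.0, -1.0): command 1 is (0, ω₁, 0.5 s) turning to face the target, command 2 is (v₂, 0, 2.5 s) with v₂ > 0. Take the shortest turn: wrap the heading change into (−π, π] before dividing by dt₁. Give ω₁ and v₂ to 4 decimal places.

ω₁ = -5.5971, v₂ = 2.9732

heading to target = atan2(-1−1.5, -4−3) = -2.7986
Δθ = wrap(-2.7986 − 0.0000) = -2.7986; ω₁ = Δθ/dt₁ = -5.5971
distance = √((-4−3)² + (-1−1.5)²) = 7.4330; v₂ = distance/dt₂ = 2.9732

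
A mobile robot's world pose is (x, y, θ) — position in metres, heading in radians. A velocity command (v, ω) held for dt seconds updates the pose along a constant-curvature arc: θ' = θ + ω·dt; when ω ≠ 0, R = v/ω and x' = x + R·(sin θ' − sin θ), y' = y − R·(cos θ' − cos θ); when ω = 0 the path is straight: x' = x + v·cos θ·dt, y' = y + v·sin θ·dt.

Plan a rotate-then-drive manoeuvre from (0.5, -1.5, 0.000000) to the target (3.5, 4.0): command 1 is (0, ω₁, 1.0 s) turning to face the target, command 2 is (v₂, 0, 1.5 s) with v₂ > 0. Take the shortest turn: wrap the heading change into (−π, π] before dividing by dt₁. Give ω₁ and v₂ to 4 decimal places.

ω₁ = 1.0714, v₂ = 4.1767

heading to target = atan2(4−-1.5, 3.5−0.5) = 1.0714
Δθ = wrap(1.0714 − 0.0000) = 1.0714; ω₁ = Δθ/dt₁ = 1.0714
distance = √((3.5−0.5)² + (4−-1.5)²) = 6.2650; v₂ = distance/dt₂ = 4.1767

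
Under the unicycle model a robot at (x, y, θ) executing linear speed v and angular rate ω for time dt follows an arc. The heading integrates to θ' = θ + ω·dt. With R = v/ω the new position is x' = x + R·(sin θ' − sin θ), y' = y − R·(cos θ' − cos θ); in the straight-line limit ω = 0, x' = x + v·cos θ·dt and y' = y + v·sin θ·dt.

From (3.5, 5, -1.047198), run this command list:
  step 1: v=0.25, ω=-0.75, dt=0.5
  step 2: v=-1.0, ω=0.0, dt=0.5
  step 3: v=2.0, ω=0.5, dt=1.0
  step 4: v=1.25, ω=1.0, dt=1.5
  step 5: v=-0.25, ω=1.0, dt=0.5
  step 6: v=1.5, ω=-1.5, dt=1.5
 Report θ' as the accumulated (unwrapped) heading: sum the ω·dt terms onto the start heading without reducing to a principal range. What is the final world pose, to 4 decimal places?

(7.6329, 3.0849, -1.1722)

step 1: θ'=-1.4222 (R=-0.3333) → pose (3.5410, 4.8827, -1.4222)
step 2: θ'=-1.4222 (straight) → pose (3.4670, 5.3772, -1.4222)
step 3: θ'=-0.9222 (R=4.0000) → pose (4.2352, 3.5531, -0.9222)
step 4: θ'=0.5778 (R=1.2500) → pose (5.9140, 3.2611, 0.5778)
step 5: θ'=1.0778 (R=-0.2500) → pose (5.8304, 3.1700, 1.0778)
step 6: θ'=-1.1722 (R=-1.0000) → pose (7.6329, 3.0849, -1.1722)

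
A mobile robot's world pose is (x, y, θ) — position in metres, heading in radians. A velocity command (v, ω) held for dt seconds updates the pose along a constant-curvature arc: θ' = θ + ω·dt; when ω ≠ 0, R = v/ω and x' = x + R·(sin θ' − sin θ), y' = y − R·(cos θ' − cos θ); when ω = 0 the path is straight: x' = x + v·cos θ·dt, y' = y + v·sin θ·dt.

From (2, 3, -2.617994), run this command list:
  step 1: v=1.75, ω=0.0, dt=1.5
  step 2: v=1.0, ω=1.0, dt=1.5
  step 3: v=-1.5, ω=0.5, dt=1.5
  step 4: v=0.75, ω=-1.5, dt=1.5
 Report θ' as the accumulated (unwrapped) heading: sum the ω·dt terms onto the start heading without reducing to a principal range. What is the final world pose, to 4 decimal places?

step 1: θ'=-2.6180 (straight) → pose (-0.2733, 1.6875, -2.6180)
step 2: θ'=-1.1180 (R=1.0000) → pose (-0.6725, 0.3840, -1.1180)
step 3: θ'=-0.3680 (R=-3.0000) → pose (-2.2910, 1.8707, -0.3680)
step 4: θ'=-2.6180 (R=-0.5000) → pose (-2.2209, 0.9711, -2.6180)

(-2.2209, 0.9711, -2.6180)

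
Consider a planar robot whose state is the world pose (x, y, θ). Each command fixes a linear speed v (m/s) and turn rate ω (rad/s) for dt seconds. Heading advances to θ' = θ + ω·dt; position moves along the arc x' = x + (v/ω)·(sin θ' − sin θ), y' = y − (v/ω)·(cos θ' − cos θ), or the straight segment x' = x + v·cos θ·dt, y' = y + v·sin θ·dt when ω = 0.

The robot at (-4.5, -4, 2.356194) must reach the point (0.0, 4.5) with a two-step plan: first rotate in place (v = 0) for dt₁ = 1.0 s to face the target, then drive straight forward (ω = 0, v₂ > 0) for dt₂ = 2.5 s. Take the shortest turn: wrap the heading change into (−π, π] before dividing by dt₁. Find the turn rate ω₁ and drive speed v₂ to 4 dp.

ω₁ = -1.2723, v₂ = 3.8471

heading to target = atan2(4.5−-4, 0−-4.5) = 1.0839
Δθ = wrap(1.0839 − 2.3562) = -1.2723; ω₁ = Δθ/dt₁ = -1.2723
distance = √((0−-4.5)² + (4.5−-4)²) = 9.6177; v₂ = distance/dt₂ = 3.8471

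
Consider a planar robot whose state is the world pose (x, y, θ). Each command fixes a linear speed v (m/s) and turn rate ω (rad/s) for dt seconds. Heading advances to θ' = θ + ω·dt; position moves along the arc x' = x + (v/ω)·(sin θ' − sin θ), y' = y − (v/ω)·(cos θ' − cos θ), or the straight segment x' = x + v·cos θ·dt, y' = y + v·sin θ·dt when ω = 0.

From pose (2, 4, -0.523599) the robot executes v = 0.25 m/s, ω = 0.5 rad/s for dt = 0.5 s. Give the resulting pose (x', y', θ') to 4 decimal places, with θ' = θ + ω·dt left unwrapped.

(2.1149, 3.9516, -0.2736)

θ' = -0.5236 + 0.5·0.5 = -0.2736
R = v/ω = 0.25/0.5 = 0.5000
x' = 2 + 0.5000·(sin -0.2736 − sin -0.5236) = 2.1149
y' = 4 − 0.5000·(cos -0.2736 − cos -0.5236) = 3.9516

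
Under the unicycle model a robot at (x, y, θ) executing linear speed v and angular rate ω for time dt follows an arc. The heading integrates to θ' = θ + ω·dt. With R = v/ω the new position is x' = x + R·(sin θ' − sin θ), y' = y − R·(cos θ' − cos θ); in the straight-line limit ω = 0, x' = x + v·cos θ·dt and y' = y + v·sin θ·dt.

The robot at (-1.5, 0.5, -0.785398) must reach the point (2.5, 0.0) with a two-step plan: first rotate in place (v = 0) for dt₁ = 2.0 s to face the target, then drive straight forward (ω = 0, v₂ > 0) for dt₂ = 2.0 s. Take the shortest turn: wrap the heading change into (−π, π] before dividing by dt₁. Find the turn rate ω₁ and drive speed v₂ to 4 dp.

heading to target = atan2(0−0.5, 2.5−-1.5) = -0.1244
Δθ = wrap(-0.1244 − -0.7854) = 0.6610; ω₁ = Δθ/dt₁ = 0.3305
distance = √((2.5−-1.5)² + (0−0.5)²) = 4.0311; v₂ = distance/dt₂ = 2.0156

ω₁ = 0.3305, v₂ = 2.0156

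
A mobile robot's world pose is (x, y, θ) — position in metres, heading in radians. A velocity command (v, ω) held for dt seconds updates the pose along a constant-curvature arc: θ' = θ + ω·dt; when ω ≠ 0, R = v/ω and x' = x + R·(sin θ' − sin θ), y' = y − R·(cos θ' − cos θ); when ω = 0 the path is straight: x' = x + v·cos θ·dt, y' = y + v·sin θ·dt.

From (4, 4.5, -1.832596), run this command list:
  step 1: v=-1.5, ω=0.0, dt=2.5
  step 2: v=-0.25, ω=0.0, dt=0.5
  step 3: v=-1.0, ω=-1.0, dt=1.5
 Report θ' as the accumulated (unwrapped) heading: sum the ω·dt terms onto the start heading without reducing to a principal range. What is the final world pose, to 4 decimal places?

(6.1587, 8.9660, -3.3326)

step 1: θ'=-1.8326 (straight) → pose (4.9706, 8.1222, -1.8326)
step 2: θ'=-1.8326 (straight) → pose (5.0029, 8.2430, -1.8326)
step 3: θ'=-3.3326 (R=1.0000) → pose (6.1587, 8.9660, -3.3326)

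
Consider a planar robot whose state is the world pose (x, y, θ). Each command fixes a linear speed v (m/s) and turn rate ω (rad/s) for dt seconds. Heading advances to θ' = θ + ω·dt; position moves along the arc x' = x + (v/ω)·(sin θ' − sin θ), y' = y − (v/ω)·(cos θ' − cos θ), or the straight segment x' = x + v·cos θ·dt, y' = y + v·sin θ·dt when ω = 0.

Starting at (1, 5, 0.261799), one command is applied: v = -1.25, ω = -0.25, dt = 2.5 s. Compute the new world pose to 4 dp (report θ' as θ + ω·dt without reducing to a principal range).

θ' = 0.2618 + -0.25·2.5 = -0.3632
R = v/ω = -1.25/-0.25 = 5.0000
x' = 1 + 5.0000·(sin -0.3632 − sin 0.2618) = -2.0704
y' = 5 − 5.0000·(cos -0.3632 − cos 0.2618) = 5.1558

(-2.0704, 5.1558, -0.3632)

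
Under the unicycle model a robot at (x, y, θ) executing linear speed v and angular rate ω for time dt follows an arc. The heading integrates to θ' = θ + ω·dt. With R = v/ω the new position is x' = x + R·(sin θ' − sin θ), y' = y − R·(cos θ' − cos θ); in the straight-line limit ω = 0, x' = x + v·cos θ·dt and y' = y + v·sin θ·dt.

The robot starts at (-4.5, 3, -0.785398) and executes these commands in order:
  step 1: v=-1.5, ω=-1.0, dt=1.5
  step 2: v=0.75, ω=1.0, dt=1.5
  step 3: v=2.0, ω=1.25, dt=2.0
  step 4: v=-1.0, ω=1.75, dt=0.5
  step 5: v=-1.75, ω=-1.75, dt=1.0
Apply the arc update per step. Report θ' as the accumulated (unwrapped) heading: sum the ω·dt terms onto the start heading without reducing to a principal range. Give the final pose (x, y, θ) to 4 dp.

step 1: θ'=-2.2854 (R=1.5000) → pose (-4.5724, 5.0436, -2.2854)
step 2: θ'=-0.7854 (R=0.7500) → pose (-4.5362, 4.0218, -0.7854)
step 3: θ'=1.7146 (R=1.6000) → pose (-1.8213, 5.3825, 1.7146)
step 4: θ'=2.5896 (R=-0.5714) → pose (-1.5554, 4.9778, 2.5896)
step 5: θ'=0.8396 (R=1.0000) → pose (-1.3355, 3.4586, 0.8396)

(-1.3355, 3.4586, 0.8396)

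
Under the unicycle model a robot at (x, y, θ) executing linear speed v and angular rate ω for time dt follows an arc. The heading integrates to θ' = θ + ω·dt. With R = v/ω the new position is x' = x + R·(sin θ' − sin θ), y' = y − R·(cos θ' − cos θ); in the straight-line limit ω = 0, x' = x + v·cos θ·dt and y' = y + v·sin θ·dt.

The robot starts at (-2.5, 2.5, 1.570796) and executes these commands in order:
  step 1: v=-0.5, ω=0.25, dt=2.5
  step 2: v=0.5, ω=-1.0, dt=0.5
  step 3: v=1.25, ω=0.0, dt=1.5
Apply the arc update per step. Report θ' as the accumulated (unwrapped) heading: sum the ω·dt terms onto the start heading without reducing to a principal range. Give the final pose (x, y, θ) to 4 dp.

step 1: θ'=2.1958 (R=-2.0000) → pose (-2.1219, 1.3298, 2.1958)
step 2: θ'=1.6958 (R=-0.5000) → pose (-2.2125, 1.5600, 1.6958)
step 3: θ'=1.6958 (straight) → pose (-2.4463, 3.4204, 1.6958)

(-2.4463, 3.4204, 1.6958)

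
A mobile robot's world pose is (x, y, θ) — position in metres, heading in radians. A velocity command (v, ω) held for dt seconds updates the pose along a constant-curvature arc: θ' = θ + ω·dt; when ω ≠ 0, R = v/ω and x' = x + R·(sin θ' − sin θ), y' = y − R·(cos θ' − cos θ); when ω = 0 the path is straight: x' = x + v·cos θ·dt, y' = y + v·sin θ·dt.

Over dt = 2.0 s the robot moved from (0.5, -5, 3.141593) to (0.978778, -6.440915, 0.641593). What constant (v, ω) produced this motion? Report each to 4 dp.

v = -1.0000, ω = -1.2500

Δθ = 0.641593 − 3.141593 = -2.500000
ω = Δθ/dt = -2.500000/2.0 = -1.2500
R = −Δy/(cos θ' − cos θ) = 0.8000
v = R·ω = 0.8000·-1.2500 = -1.0000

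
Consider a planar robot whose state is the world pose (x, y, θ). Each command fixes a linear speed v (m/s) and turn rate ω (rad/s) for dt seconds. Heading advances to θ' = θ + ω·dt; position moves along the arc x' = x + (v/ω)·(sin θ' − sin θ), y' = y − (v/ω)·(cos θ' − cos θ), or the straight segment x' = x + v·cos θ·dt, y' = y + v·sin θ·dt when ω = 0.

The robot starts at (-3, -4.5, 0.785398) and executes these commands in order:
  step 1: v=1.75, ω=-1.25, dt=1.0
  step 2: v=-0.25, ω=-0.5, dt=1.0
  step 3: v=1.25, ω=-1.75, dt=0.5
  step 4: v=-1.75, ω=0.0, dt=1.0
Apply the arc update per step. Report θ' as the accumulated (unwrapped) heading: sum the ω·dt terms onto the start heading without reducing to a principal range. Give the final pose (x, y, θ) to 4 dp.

step 1: θ'=-0.4646 (R=-1.4000) → pose (-1.3828, -4.2383, -0.4646)
step 2: θ'=-0.9646 (R=0.5000) → pose (-1.5696, -4.0762, -0.9646)
step 3: θ'=-1.8396 (R=-0.7143) → pose (-1.4680, -4.6729, -1.8396)
step 4: θ'=-1.8396 (straight) → pose (-1.0033, -2.9857, -1.8396)

(-1.0033, -2.9857, -1.8396)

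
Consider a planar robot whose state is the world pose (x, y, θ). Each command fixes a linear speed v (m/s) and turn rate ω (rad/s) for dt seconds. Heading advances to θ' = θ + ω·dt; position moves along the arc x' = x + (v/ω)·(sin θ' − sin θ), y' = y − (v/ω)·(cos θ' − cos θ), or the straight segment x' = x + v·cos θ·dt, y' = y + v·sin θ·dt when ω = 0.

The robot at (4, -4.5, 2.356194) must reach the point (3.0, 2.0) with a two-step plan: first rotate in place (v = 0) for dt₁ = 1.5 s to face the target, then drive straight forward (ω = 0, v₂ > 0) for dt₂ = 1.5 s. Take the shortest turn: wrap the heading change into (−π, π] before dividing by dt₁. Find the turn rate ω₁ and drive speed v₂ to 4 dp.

ω₁ = -0.4218, v₂ = 4.3843

heading to target = atan2(2−-4.5, 3−4) = 1.7234
Δθ = wrap(1.7234 − 2.3562) = -0.6327; ω₁ = Δθ/dt₁ = -0.4218
distance = √((3−4)² + (2−-4.5)²) = 6.5765; v₂ = distance/dt₂ = 4.3843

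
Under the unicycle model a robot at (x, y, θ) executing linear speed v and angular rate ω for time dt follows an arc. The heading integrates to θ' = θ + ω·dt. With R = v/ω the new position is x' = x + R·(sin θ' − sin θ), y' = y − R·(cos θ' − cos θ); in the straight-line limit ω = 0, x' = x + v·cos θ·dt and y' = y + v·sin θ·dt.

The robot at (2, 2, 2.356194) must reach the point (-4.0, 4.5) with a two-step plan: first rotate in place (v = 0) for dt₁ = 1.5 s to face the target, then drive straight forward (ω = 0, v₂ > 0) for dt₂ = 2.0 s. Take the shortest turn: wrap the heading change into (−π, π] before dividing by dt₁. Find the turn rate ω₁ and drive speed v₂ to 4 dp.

heading to target = atan2(4.5−2, -4−2) = 2.7468
Δθ = wrap(2.7468 − 2.3562) = 0.3906; ω₁ = Δθ/dt₁ = 0.2604
distance = √((-4−2)² + (4.5−2)²) = 6.5000; v₂ = distance/dt₂ = 3.2500

ω₁ = 0.2604, v₂ = 3.2500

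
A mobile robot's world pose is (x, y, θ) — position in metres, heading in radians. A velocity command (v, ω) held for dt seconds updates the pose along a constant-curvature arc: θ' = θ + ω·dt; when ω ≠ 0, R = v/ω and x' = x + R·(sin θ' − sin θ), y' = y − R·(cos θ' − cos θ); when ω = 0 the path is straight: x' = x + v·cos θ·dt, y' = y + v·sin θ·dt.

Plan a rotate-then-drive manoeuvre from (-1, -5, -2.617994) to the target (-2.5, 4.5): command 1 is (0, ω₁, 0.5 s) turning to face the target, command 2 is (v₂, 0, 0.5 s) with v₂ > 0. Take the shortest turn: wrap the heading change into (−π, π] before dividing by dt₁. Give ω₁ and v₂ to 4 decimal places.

heading to target = atan2(4.5−-5, -2.5−-1) = 1.7274
Δθ = wrap(1.7274 − -2.6180) = -1.9378; ω₁ = Δθ/dt₁ = -3.8756
distance = √((-2.5−-1)² + (4.5−-5)²) = 9.6177; v₂ = distance/dt₂ = 19.2354

ω₁ = -3.8756, v₂ = 19.2354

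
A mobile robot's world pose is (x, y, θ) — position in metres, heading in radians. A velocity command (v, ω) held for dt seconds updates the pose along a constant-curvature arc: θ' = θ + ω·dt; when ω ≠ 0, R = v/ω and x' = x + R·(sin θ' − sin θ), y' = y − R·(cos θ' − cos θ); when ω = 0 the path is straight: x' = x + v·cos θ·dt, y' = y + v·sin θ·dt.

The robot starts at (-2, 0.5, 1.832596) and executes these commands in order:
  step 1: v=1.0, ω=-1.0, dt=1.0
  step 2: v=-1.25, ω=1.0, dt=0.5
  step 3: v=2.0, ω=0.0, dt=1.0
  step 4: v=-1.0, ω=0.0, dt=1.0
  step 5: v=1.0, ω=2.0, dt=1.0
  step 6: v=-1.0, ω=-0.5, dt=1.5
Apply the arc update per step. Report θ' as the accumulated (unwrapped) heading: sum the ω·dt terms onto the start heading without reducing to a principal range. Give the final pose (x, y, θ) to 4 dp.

step 1: θ'=0.8326 (R=-1.0000) → pose (-1.7738, 1.4318, 0.8326)
step 2: θ'=1.3326 (R=-1.2500) → pose (-2.0639, 0.8855, 1.3326)
step 3: θ'=1.3326 (straight) → pose (-1.5920, 2.8291, 1.3326)
step 4: θ'=1.3326 (straight) → pose (-1.8279, 1.8573, 1.3326)
step 5: θ'=3.3326 (R=0.5000) → pose (-2.4087, 2.4662, 3.3326)
step 6: θ'=2.5826 (R=2.0000) → pose (-0.9683, 2.1981, 2.5826)

(-0.9683, 2.1981, 2.5826)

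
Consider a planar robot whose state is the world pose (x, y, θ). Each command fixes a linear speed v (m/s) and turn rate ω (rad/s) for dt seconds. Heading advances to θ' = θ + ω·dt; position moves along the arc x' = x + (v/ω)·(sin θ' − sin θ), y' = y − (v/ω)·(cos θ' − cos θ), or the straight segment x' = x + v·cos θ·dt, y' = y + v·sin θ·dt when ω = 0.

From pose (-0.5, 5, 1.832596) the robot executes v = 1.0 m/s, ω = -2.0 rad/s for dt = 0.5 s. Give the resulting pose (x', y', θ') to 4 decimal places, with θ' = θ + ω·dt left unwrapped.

(-0.3869, 5.4659, 0.8326)

θ' = 1.8326 + -2.0·0.5 = 0.8326
R = v/ω = 1.0/-2.0 = -0.5000
x' = -0.5 + -0.5000·(sin 0.8326 − sin 1.8326) = -0.3869
y' = 5 − -0.5000·(cos 0.8326 − cos 1.8326) = 5.4659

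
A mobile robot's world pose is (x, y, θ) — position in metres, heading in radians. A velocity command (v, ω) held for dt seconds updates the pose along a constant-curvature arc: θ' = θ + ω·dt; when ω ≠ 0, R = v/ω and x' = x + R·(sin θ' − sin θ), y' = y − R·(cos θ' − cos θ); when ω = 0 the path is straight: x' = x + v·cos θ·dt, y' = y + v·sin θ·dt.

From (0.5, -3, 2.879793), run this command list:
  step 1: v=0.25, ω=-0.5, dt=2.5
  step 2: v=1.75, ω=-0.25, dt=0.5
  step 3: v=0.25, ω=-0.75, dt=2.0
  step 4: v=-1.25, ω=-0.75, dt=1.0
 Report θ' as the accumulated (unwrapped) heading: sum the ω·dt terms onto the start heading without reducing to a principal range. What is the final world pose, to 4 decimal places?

step 1: θ'=1.6298 (R=-0.5000) → pose (0.1303, -2.5465, 1.6298)
step 2: θ'=1.5048 (R=-7.0000) → pose (0.1333, -1.6721, 1.5048)
step 3: θ'=0.0048 (R=-0.3333) → pose (0.4644, -1.3607, 0.0048)
step 4: θ'=-0.7452 (R=1.6667) → pose (-0.6738, -0.9190, -0.7452)

(-0.6738, -0.9190, -0.7452)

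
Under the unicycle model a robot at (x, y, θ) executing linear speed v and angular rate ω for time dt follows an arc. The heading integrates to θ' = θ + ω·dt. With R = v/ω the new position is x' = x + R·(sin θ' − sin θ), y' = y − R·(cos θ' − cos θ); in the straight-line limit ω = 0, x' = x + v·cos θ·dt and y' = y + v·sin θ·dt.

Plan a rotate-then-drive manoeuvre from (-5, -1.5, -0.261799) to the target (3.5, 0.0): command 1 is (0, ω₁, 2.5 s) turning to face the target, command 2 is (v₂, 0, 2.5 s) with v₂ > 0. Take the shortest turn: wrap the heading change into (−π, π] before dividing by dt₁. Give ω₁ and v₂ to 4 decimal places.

heading to target = atan2(0−-1.5, 3.5−-5) = 0.1747
Δθ = wrap(0.1747 − -0.2618) = 0.4365; ω₁ = Δθ/dt₁ = 0.1746
distance = √((3.5−-5)² + (0−-1.5)²) = 8.6313; v₂ = distance/dt₂ = 3.4525

ω₁ = 0.1746, v₂ = 3.4525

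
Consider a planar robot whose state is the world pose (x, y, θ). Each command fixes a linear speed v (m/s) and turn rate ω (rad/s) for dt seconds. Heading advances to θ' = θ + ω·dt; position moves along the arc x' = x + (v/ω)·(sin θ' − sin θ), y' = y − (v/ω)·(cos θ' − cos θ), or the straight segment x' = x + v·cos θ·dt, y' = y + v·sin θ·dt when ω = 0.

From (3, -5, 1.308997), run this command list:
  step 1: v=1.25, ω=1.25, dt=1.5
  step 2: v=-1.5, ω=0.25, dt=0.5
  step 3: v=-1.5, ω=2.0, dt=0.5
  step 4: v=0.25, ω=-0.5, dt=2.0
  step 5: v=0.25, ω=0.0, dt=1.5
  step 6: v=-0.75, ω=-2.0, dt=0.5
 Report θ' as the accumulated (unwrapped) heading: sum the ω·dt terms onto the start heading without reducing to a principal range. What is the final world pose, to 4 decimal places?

(2.8955, -3.6951, 2.3090)

step 1: θ'=3.1840 (R=1.0000) → pose (1.9917, -3.7421, 3.1840)
step 2: θ'=3.3090 (R=-6.0000) → pose (2.7371, -3.6636, 3.3090)
step 3: θ'=4.3090 (R=-0.7500) → pose (3.3019, -3.2185, 4.3090)
step 4: θ'=3.3090 (R=-0.5000) → pose (2.9254, -3.5152, 3.3090)
step 5: θ'=3.3090 (straight) → pose (2.5556, -3.5777, 3.3090)
step 6: θ'=2.3090 (R=0.3750) → pose (2.8955, -3.6951, 2.3090)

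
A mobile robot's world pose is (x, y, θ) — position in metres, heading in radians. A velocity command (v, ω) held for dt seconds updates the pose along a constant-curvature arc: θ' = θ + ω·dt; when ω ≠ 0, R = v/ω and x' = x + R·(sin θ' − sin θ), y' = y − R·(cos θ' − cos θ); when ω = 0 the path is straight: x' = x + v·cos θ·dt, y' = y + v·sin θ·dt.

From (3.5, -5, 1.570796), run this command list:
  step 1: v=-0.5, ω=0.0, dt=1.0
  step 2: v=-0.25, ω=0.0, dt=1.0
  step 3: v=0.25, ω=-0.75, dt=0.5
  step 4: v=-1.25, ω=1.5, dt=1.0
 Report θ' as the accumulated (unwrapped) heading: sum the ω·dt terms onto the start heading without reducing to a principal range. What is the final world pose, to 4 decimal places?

(3.9393, -6.6850, 2.6958)

step 1: θ'=1.5708 (straight) → pose (3.5000, -5.5000, 1.5708)
step 2: θ'=1.5708 (straight) → pose (3.5000, -5.7500, 1.5708)
step 3: θ'=1.1958 (R=-0.3333) → pose (3.5232, -5.6279, 1.1958)
step 4: θ'=2.6958 (R=-0.8333) → pose (3.9393, -6.6850, 2.6958)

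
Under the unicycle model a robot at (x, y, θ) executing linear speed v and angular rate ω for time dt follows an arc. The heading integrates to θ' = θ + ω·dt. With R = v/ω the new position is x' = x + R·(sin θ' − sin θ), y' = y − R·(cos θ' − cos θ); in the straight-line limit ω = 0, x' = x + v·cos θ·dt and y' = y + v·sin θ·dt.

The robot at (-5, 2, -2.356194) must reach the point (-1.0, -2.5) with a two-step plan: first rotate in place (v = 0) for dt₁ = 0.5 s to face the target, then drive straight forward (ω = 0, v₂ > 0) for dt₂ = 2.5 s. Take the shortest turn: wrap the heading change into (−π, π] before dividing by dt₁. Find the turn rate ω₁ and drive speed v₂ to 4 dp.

ω₁ = 3.0241, v₂ = 2.4083

heading to target = atan2(-2.5−2, -1−-5) = -0.8442
Δθ = wrap(-0.8442 − -2.3562) = 1.5120; ω₁ = Δθ/dt₁ = 3.0241
distance = √((-1−-5)² + (-2.5−2)²) = 6.0208; v₂ = distance/dt₂ = 2.4083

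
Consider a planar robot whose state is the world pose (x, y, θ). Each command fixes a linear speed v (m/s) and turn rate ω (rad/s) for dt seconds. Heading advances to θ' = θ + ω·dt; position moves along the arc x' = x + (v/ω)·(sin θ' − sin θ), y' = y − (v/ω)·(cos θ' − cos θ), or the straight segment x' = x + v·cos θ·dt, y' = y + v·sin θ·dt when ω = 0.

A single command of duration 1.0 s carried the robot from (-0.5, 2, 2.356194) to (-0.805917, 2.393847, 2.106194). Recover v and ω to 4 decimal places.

v = 0.5000, ω = -0.2500

Δθ = 2.106194 − 2.356194 = -0.250000
ω = Δθ/dt = -0.250000/1.0 = -0.2500
R = −Δy/(cos θ' − cos θ) = -2.0000
v = R·ω = -2.0000·-0.2500 = 0.5000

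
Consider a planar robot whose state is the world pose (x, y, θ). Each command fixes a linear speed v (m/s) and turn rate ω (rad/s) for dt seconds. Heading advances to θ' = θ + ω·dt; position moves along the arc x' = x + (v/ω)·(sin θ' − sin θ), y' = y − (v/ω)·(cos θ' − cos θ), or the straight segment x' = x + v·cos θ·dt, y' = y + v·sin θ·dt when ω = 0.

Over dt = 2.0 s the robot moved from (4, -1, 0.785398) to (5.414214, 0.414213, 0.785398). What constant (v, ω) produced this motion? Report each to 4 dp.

v = 1.0000, ω = 0.0000

Δθ = 0.785398 − 0.785398 = 0.000000
ω = Δθ/dt = 0.000000/2.0 = 0.0000
ω = 0 → v = (Δx·cos θ + Δy·sin θ)/dt = 1.0000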